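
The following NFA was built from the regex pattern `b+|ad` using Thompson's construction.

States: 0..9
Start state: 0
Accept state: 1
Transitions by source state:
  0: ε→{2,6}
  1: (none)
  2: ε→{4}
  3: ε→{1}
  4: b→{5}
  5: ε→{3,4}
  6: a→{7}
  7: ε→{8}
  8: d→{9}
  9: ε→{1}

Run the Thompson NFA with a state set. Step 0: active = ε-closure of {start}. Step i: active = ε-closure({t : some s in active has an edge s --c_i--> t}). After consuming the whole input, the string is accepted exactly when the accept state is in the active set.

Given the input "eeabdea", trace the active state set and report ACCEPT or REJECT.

Answer: REJECT

Derivation:
initial (ε-close {0}): {0,2,4,6}
'e' @ 1: {}  — no active states
rest 'eabdea' ignored (set empty)
end set {} — state 1 not in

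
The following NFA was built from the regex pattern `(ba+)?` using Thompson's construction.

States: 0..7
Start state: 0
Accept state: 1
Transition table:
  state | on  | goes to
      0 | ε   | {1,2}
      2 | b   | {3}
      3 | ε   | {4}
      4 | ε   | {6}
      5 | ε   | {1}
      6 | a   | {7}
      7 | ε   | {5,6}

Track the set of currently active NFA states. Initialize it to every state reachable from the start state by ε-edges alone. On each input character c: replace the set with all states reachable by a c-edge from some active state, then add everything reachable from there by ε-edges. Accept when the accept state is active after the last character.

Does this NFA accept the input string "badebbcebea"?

Answer: REJECT

Derivation:
S₀ = ε-closure({0}) = {0,1,2}
'b' @ 1: {3,4,6}
'a' @ 2: {1,5,6,7}  (accept∈set)
'd' @ 3: {}  — dead — no transitions
rest 'ebbcebea' ignored (set empty)
final: {}; accept 1 not in set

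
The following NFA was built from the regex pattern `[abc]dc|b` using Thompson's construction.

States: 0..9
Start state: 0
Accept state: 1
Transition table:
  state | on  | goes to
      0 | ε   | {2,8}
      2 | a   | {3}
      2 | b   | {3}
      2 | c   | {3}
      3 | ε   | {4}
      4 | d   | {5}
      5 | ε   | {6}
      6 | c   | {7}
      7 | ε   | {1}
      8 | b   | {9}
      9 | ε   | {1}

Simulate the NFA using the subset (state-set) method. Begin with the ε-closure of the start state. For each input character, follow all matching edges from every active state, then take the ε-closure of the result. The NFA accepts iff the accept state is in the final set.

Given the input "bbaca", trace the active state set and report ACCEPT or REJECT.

Answer: REJECT

Derivation:
S₀ = ε-closure({0}) = {0,2,8}
'b' @ 1: {1,3,4,9}  (accept∈set)
'b' @ 2: {}  — no active states
rest 'aca' ignored (set empty)
final: {}; accept 1 not in set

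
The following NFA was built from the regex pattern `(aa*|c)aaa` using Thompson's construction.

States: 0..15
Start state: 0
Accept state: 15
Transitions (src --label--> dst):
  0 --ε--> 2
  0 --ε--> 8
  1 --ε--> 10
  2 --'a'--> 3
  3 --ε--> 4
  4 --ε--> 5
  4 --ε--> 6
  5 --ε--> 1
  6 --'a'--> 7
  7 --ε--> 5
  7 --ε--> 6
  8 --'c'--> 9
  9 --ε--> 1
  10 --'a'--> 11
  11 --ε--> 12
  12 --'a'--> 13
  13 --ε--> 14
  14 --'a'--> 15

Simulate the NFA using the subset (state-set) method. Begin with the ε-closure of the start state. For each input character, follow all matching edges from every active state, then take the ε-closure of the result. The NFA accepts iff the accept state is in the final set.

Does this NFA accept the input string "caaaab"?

start: ε-closure({0}) = {0,2,8}
'c' @ 1: {1,9,10}
'a' @ 2: {11,12}
'a' @ 3: {13,14}
'a' @ 4: {15}  [accepting]
'a' @ 5: {}  — dead — no transitions
rest 'b' ignored (set empty)
after full input: {}  (accept=15 not in)

Answer: REJECT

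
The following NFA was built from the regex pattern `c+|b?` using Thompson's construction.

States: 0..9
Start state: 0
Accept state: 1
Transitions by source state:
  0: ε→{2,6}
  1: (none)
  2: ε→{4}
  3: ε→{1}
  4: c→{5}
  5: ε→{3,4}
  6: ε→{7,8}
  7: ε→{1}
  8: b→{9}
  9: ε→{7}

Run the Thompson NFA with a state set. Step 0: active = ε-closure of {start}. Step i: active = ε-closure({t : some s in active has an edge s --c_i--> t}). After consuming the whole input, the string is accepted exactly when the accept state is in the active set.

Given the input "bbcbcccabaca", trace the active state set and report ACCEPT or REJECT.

start: ε-closure({0}) = {0,1,2,4,6,7,8}
'b' @ 1: {1,7,9}  (accept∈set)
'b' @ 2: {}  — no active states
rest 'cbcccabaca' ignored (set empty)
end set {} — state 1 not in

Answer: REJECT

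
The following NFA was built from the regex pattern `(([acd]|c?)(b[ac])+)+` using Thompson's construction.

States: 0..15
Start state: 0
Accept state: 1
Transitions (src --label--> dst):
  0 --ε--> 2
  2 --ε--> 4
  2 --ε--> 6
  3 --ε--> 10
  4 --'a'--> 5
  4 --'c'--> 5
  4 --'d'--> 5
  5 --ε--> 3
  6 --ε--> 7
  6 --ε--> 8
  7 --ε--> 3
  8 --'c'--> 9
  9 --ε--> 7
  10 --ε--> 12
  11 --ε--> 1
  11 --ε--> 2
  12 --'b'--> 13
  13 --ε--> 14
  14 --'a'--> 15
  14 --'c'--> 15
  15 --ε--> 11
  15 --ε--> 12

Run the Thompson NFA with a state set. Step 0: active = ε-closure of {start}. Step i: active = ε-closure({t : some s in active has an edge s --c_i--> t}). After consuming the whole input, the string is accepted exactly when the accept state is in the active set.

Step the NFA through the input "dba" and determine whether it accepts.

Answer: ACCEPT

Steps:
initial (ε-close {0}): {0,2,3,4,6,7,8,10,12}
'd' @ 1: {3,5,10,12}
'b' @ 2: {13,14}
'a' @ 3: {1,2,3,4,6,7,8,10,11,12,15}  (accept∈set)
final: {1,2,3,4,6,7,8,10,11,12,15}; accept 1 in set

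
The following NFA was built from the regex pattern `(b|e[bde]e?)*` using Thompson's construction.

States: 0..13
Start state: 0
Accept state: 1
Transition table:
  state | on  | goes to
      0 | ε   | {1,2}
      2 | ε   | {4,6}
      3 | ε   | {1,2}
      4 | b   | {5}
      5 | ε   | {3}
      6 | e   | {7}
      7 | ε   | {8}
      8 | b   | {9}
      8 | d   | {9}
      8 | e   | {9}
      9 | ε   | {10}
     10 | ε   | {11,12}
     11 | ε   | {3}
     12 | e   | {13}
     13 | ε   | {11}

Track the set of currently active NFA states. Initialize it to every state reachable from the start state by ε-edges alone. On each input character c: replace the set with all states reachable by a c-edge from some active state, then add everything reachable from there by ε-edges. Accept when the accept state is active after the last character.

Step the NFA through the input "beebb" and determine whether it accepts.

start: ε-closure({0}) = {0,1,2,4,6}
'b' @ 1: {1,2,3,4,5,6}  (accept∈set)
'e' @ 2: {7,8}
'e' @ 3: {1,2,3,4,6,9,10,11,12}  (accept∈set)
'b' @ 4: {1,2,3,4,5,6}  (accept∈set)
'b' @ 5: {1,2,3,4,5,6}  (accept∈set)
end set {1,2,3,4,5,6} — state 1 in

Answer: ACCEPT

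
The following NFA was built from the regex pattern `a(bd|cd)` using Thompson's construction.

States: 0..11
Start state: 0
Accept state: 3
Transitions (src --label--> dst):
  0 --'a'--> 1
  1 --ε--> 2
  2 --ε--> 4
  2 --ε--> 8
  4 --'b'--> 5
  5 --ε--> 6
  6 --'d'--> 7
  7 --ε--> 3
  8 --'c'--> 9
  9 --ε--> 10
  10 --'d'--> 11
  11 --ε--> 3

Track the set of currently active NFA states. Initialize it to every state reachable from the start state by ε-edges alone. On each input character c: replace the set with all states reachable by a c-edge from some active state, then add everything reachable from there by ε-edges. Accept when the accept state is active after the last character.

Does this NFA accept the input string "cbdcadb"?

S₀ = ε-closure({0}) = {0}
'c' @ 1: {}  — state set empty
rest 'bdcadb' ignored (set empty)
final: {}; accept 3 not in set

Answer: REJECT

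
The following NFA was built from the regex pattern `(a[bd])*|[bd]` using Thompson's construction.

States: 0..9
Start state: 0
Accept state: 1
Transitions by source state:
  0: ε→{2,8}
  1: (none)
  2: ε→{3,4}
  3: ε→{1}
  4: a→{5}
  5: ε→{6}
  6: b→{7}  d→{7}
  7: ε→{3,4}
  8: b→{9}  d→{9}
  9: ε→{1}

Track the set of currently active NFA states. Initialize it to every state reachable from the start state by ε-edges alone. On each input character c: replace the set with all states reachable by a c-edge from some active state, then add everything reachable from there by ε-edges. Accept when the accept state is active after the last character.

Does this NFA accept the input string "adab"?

S₀ = ε-closure({0}) = {0,1,2,3,4,8}
'a' @ 1: {5,6}
'd' @ 2: {1,3,4,7}  ✓accept
'a' @ 3: {5,6}
'b' @ 4: {1,3,4,7}  ✓accept
end set {1,3,4,7} — state 1 in

Answer: ACCEPT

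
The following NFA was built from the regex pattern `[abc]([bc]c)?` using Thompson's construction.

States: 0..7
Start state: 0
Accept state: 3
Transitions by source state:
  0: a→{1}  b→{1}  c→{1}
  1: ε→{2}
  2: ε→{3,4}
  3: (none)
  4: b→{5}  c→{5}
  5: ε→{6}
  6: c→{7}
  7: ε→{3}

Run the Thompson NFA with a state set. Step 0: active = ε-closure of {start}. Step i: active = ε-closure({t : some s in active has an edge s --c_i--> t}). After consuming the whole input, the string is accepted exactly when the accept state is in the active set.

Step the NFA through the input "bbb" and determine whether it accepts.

Answer: REJECT

Steps:
S₀ = ε-closure({0}) = {0}
'b' @ 1: {1,2,3,4}  ✓accept
'b' @ 2: {5,6}
'b' @ 3: {}  — no active states
final: {}; accept 3 not in set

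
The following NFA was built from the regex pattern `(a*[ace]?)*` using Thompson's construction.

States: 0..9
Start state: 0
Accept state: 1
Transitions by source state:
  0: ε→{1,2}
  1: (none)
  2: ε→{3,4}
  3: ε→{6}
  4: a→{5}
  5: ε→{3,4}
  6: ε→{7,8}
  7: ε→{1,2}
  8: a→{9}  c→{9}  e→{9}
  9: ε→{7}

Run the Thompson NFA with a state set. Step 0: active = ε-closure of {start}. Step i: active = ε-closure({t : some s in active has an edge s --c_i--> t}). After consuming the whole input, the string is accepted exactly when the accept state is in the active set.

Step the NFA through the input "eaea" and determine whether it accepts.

initial (ε-close {0}): {0,1,2,3,4,6,7,8}
'e' @ 1: {1,2,3,4,6,7,8,9}  ✓accept
'a' @ 2: {1,2,3,4,5,6,7,8,9}  ✓accept
'e' @ 3: {1,2,3,4,6,7,8,9}  ✓accept
'a' @ 4: {1,2,3,4,5,6,7,8,9}  ✓accept
final: {1,2,3,4,5,6,7,8,9}; accept 1 in set

Answer: ACCEPT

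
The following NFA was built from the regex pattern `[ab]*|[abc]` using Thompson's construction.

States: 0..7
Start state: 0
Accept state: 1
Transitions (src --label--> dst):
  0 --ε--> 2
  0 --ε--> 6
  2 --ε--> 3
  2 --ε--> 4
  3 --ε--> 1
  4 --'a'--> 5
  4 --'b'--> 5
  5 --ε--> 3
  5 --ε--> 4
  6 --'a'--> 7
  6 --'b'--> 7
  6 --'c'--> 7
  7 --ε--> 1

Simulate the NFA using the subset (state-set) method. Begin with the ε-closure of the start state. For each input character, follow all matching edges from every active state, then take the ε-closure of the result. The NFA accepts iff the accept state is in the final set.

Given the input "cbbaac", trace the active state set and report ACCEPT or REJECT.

initial (ε-close {0}): {0,1,2,3,4,6}
'c' @ 1: {1,7}  ✓accept
'b' @ 2: {}  — state set empty
rest 'baac' ignored (set empty)
final: {}; accept 1 not in set

Answer: REJECT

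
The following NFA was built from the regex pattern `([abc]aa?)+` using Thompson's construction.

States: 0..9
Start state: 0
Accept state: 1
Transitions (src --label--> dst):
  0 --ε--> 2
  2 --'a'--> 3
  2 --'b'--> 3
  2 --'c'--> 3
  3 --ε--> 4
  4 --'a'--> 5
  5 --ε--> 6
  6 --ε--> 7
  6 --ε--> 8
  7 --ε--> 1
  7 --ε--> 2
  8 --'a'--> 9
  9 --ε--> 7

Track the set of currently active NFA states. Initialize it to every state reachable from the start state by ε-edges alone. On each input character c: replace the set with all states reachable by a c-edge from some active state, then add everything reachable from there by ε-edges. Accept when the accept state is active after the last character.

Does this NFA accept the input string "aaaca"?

S₀ = ε-closure({0}) = {0,2}
'a' @ 1: {3,4}
'a' @ 2: {1,2,5,6,7,8}  [accepting]
'a' @ 3: {1,2,3,4,7,9}  [accepting]
'c' @ 4: {3,4}
'a' @ 5: {1,2,5,6,7,8}  [accepting]
final: {1,2,5,6,7,8}; accept 1 in set

Answer: ACCEPT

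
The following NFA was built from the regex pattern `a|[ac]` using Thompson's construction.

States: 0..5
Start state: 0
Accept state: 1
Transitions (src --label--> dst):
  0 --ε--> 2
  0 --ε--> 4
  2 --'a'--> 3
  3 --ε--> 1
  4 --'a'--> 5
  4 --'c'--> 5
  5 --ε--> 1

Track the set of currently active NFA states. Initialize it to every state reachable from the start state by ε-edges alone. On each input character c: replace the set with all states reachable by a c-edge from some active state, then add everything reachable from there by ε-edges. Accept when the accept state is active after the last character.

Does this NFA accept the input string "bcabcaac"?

start: ε-closure({0}) = {0,2,4}
'b' @ 1: {}  — state set empty
rest 'cabcaac' ignored (set empty)
final: {}; accept 1 not in set

Answer: REJECT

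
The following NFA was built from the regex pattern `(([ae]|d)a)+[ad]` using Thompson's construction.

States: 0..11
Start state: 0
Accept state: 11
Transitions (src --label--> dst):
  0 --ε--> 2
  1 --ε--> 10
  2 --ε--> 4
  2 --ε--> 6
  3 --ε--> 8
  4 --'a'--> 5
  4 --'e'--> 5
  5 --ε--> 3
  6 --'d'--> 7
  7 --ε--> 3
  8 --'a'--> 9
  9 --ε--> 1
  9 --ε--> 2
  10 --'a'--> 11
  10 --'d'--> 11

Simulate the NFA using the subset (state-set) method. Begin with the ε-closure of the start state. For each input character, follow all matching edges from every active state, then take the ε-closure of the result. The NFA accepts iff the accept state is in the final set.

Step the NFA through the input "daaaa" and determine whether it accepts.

S₀ = ε-closure({0}) = {0,2,4,6}
'd' @ 1: {3,7,8}
'a' @ 2: {1,2,4,6,9,10}
'a' @ 3: {3,5,8,11}  [accepting]
'a' @ 4: {1,2,4,6,9,10}
'a' @ 5: {3,5,8,11}  [accepting]
final: {3,5,8,11}; accept 11 in set

Answer: ACCEPT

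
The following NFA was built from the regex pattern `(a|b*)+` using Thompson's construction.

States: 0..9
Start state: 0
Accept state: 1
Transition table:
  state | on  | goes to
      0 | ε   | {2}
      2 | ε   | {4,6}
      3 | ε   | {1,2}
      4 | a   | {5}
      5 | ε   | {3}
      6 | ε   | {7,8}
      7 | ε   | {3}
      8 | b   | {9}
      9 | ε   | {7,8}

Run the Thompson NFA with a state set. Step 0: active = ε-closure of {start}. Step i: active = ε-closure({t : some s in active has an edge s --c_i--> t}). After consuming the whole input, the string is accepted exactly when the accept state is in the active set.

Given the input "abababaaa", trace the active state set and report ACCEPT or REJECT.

initial (ε-close {0}): {0,1,2,3,4,6,7,8}
'a' @ 1: {1,2,3,4,5,6,7,8}  ✓accept
'b' @ 2: {1,2,3,4,6,7,8,9}  ✓accept
'a' @ 3: {1,2,3,4,5,6,7,8}  ✓accept
'b' @ 4: {1,2,3,4,6,7,8,9}  ✓accept
'a' @ 5: {1,2,3,4,5,6,7,8}  ✓accept
'b' @ 6: {1,2,3,4,6,7,8,9}  ✓accept
'a' @ 7: {1,2,3,4,5,6,7,8}  ✓accept
'a' @ 8: {1,2,3,4,5,6,7,8}  ✓accept
'a' @ 9: {1,2,3,4,5,6,7,8}  ✓accept
after full input: {1,2,3,4,5,6,7,8}  (accept=1 in)

Answer: ACCEPT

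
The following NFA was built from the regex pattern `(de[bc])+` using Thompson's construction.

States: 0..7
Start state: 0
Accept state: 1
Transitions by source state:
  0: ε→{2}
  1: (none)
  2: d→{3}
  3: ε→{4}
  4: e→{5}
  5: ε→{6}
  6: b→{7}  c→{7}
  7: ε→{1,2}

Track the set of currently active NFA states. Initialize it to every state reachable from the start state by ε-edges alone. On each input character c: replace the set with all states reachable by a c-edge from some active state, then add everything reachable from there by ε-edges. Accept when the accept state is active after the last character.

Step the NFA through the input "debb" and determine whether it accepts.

Answer: REJECT

Steps:
S₀ = ε-closure({0}) = {0,2}
'd' @ 1: {3,4}
'e' @ 2: {5,6}
'b' @ 3: {1,2,7}  (accept∈set)
'b' @ 4: {}  — dead — no transitions
final: {}; accept 1 not in set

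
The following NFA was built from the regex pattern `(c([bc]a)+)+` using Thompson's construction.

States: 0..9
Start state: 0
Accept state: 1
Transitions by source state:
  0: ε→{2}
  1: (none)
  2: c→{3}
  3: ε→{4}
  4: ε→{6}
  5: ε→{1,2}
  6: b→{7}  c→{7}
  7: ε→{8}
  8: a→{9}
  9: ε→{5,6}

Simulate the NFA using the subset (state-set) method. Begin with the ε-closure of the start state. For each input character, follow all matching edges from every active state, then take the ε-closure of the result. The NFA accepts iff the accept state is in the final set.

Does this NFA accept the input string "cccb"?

Answer: REJECT

Trace:
start: ε-closure({0}) = {0,2}
'c' @ 1: {3,4,6}
'c' @ 2: {7,8}
'c' @ 3: {}  — no active states
rest 'b' ignored (set empty)
end set {} — state 1 not in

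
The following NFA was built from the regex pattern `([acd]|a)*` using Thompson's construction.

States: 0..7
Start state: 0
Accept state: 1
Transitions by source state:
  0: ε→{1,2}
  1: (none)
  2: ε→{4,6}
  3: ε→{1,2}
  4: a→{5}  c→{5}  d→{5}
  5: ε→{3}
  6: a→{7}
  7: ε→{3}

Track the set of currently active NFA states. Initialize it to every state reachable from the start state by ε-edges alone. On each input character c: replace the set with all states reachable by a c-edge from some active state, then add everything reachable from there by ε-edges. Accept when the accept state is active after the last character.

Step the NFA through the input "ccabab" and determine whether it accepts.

Answer: REJECT

Derivation:
initial (ε-close {0}): {0,1,2,4,6}
'c' @ 1: {1,2,3,4,5,6}  [accepting]
'c' @ 2: {1,2,3,4,5,6}  [accepting]
'a' @ 3: {1,2,3,4,5,6,7}  [accepting]
'b' @ 4: {}  — no active states
rest 'ab' ignored (set empty)
final: {}; accept 1 not in set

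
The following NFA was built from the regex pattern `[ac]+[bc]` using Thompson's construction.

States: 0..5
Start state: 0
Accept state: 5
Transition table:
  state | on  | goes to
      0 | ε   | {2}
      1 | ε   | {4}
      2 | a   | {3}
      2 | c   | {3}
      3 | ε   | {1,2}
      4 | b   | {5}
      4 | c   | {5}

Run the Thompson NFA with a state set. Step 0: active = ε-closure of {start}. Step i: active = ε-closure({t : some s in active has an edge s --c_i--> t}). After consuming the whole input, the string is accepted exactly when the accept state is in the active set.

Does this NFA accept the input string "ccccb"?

initial (ε-close {0}): {0,2}
'c' @ 1: {1,2,3,4}
'c' @ 2: {1,2,3,4,5}  (accept∈set)
'c' @ 3: {1,2,3,4,5}  (accept∈set)
'c' @ 4: {1,2,3,4,5}  (accept∈set)
'b' @ 5: {5}  (accept∈set)
end set {5} — state 5 in

Answer: ACCEPT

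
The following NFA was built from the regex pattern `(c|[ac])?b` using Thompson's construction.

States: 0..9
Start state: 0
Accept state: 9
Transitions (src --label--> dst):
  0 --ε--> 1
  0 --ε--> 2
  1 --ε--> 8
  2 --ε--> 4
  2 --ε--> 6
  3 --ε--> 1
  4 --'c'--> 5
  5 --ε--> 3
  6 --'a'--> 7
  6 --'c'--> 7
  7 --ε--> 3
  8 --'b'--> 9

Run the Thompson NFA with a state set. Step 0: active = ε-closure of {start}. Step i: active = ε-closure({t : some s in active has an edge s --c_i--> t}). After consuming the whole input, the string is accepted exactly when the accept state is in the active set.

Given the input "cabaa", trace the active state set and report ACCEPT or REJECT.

Answer: REJECT

Steps:
S₀ = ε-closure({0}) = {0,1,2,4,6,8}
'c' @ 1: {1,3,5,7,8}
'a' @ 2: {}  — no active states
rest 'baa' ignored (set empty)
after full input: {}  (accept=9 not in)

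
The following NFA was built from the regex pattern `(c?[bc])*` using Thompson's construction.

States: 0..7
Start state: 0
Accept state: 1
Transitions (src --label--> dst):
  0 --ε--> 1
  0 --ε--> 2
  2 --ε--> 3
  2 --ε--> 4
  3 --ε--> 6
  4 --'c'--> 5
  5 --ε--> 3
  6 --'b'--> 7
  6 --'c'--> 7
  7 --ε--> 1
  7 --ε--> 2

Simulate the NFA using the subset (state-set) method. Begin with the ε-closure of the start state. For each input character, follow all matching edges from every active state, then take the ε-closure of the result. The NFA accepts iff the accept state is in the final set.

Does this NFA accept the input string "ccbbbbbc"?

S₀ = ε-closure({0}) = {0,1,2,3,4,6}
'c' @ 1: {1,2,3,4,5,6,7}  ✓accept
'c' @ 2: {1,2,3,4,5,6,7}  ✓accept
'b' @ 3: {1,2,3,4,6,7}  ✓accept
'b' @ 4: {1,2,3,4,6,7}  ✓accept
'b' @ 5: {1,2,3,4,6,7}  ✓accept
'b' @ 6: {1,2,3,4,6,7}  ✓accept
'b' @ 7: {1,2,3,4,6,7}  ✓accept
'c' @ 8: {1,2,3,4,5,6,7}  ✓accept
end set {1,2,3,4,5,6,7} — state 1 in

Answer: ACCEPT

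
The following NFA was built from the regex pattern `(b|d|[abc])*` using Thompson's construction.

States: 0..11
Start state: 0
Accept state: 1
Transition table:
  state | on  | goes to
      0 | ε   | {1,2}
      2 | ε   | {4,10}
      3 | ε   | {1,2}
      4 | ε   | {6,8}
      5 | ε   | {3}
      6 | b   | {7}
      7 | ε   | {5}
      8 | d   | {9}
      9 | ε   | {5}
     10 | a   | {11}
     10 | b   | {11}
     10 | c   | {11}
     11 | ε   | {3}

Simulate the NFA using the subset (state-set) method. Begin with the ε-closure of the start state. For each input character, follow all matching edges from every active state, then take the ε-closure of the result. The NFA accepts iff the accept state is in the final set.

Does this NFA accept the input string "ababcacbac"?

S₀ = ε-closure({0}) = {0,1,2,4,6,8,10}
'a' @ 1: {1,2,3,4,6,8,10,11}  ✓accept
'b' @ 2: {1,2,3,4,5,6,7,8,10,11}  ✓accept
'a' @ 3: {1,2,3,4,6,8,10,11}  ✓accept
'b' @ 4: {1,2,3,4,5,6,7,8,10,11}  ✓accept
'c' @ 5: {1,2,3,4,6,8,10,11}  ✓accept
'a' @ 6: {1,2,3,4,6,8,10,11}  ✓accept
'c' @ 7: {1,2,3,4,6,8,10,11}  ✓accept
'b' @ 8: {1,2,3,4,5,6,7,8,10,11}  ✓accept
'a' @ 9: {1,2,3,4,6,8,10,11}  ✓accept
'c' @ 10: {1,2,3,4,6,8,10,11}  ✓accept
end set {1,2,3,4,6,8,10,11} — state 1 in

Answer: ACCEPT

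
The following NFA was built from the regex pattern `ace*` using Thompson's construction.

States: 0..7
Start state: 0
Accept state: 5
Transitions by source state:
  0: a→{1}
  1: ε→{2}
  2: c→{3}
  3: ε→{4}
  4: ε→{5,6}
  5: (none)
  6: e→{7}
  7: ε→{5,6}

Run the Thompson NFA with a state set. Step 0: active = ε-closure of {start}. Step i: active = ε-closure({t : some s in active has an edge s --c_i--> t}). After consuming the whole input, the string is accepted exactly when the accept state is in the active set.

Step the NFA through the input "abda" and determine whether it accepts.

start: ε-closure({0}) = {0}
'a' @ 1: {1,2}
'b' @ 2: {}  — no active states
rest 'da' ignored (set empty)
final: {}; accept 5 not in set

Answer: REJECT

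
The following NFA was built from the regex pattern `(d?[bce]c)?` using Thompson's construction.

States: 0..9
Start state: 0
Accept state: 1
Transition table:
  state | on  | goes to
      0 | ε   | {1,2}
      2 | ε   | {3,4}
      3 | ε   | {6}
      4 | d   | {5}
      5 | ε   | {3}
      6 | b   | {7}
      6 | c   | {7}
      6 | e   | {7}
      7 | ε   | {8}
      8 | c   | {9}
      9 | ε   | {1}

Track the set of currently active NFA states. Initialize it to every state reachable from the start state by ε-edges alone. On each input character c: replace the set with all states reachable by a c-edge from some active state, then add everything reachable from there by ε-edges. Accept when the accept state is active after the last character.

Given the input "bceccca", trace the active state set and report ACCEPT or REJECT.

Answer: REJECT

Steps:
start: ε-closure({0}) = {0,1,2,3,4,6}
'b' @ 1: {7,8}
'c' @ 2: {1,9}  (accept∈set)
'e' @ 3: {}  — dead — no transitions
rest 'ccca' ignored (set empty)
after full input: {}  (accept=1 not in)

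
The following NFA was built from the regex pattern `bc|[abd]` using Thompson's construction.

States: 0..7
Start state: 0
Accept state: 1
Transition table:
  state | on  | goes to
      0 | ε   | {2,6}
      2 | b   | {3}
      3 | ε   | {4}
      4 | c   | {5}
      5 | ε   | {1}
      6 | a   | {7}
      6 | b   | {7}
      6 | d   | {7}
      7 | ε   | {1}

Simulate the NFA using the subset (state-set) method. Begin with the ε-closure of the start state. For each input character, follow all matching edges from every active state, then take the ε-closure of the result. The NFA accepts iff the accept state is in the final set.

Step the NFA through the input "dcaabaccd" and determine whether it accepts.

S₀ = ε-closure({0}) = {0,2,6}
'd' @ 1: {1,7}  [accepting]
'c' @ 2: {}  — no active states
rest 'aabaccd' ignored (set empty)
after full input: {}  (accept=1 not in)

Answer: REJECT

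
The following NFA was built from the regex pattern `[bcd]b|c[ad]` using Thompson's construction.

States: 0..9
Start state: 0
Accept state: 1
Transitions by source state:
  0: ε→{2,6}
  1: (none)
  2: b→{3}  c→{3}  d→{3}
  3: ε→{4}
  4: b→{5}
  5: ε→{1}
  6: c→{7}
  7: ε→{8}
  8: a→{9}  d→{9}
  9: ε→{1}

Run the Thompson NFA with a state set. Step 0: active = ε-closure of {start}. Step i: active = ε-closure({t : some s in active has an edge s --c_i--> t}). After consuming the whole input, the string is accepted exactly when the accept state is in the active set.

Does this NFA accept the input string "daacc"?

Answer: REJECT

Derivation:
start: ε-closure({0}) = {0,2,6}
'd' @ 1: {3,4}
'a' @ 2: {}  — dead — no transitions
rest 'acc' ignored (set empty)
final: {}; accept 1 not in set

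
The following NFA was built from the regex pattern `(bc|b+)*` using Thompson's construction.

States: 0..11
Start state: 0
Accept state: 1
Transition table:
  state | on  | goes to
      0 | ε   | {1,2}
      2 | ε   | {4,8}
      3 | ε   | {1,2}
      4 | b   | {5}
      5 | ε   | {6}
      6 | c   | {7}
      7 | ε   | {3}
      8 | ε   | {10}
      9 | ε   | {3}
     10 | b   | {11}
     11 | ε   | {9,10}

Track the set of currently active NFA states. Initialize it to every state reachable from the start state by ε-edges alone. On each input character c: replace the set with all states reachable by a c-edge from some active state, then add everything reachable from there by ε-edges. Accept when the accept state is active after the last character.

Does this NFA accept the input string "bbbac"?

Answer: REJECT

Derivation:
S₀ = ε-closure({0}) = {0,1,2,4,8,10}
'b' @ 1: {1,2,3,4,5,6,8,9,10,11}  ✓accept
'b' @ 2: {1,2,3,4,5,6,8,9,10,11}  ✓accept
'b' @ 3: {1,2,3,4,5,6,8,9,10,11}  ✓accept
'a' @ 4: {}  — dead — no transitions
rest 'c' ignored (set empty)
after full input: {}  (accept=1 not in)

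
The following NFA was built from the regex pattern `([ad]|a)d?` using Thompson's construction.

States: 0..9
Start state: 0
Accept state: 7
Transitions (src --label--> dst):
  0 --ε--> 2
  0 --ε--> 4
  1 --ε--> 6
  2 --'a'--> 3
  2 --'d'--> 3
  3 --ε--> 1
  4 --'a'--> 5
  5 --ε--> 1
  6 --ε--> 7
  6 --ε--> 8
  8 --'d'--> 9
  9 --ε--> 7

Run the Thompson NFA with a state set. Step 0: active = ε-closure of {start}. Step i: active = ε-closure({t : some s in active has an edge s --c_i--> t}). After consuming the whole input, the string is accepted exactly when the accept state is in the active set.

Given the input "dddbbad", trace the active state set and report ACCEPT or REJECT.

Answer: REJECT

Derivation:
start: ε-closure({0}) = {0,2,4}
'd' @ 1: {1,3,6,7,8}  [accepting]
'd' @ 2: {7,9}  [accepting]
'd' @ 3: {}  — state set empty
rest 'bbad' ignored (set empty)
end set {} — state 7 not in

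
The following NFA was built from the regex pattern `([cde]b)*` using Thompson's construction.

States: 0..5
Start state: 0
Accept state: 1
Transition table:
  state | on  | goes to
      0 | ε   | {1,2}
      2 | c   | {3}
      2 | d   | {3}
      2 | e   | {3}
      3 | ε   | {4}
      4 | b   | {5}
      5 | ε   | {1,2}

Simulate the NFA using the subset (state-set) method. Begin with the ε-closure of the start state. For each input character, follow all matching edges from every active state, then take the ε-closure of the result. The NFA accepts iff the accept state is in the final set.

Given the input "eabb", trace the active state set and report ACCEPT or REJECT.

initial (ε-close {0}): {0,1,2}
'e' @ 1: {3,4}
'a' @ 2: {}  — no active states
rest 'bb' ignored (set empty)
after full input: {}  (accept=1 not in)

Answer: REJECT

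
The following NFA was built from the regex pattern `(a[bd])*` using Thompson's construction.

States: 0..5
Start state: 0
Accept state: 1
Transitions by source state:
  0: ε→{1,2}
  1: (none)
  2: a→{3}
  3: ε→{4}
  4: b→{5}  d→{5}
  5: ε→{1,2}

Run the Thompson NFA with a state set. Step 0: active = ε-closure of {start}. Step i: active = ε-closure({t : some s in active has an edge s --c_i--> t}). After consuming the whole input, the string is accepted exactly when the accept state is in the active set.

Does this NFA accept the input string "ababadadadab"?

S₀ = ε-closure({0}) = {0,1,2}
'a' @ 1: {3,4}
'b' @ 2: {1,2,5}  (accept∈set)
'a' @ 3: {3,4}
'b' @ 4: {1,2,5}  (accept∈set)
'a' @ 5: {3,4}
'd' @ 6: {1,2,5}  (accept∈set)
'a' @ 7: {3,4}
'd' @ 8: {1,2,5}  (accept∈set)
'a' @ 9: {3,4}
'd' @ 10: {1,2,5}  (accept∈set)
'a' @ 11: {3,4}
'b' @ 12: {1,2,5}  (accept∈set)
end set {1,2,5} — state 1 in

Answer: ACCEPT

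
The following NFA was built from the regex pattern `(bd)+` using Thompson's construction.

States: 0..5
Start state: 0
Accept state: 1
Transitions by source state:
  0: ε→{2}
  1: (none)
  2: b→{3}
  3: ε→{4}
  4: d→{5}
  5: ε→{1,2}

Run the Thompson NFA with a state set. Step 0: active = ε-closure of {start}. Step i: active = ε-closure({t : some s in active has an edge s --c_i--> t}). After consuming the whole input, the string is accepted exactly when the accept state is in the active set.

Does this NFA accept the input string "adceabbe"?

start: ε-closure({0}) = {0,2}
'a' @ 1: {}  — state set empty
rest 'dceabbe' ignored (set empty)
end set {} — state 1 not in

Answer: REJECT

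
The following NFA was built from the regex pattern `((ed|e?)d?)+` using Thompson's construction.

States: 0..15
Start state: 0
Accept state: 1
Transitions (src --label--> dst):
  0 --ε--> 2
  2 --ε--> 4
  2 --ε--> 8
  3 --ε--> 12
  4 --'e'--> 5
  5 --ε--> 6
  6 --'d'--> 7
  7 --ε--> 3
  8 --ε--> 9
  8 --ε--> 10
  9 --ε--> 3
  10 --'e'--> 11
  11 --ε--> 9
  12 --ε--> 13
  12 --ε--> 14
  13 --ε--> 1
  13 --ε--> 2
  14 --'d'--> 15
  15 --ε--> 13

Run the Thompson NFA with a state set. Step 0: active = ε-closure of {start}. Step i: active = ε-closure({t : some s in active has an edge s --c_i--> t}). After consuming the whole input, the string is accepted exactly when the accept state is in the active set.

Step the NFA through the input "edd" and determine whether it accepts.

S₀ = ε-closure({0}) = {0,1,2,3,4,8,9,10,12,13,14}
'e' @ 1: {1,2,3,4,5,6,8,9,10,11,12,13,14}  [accepting]
'd' @ 2: {1,2,3,4,7,8,9,10,12,13,14,15}  [accepting]
'd' @ 3: {1,2,3,4,8,9,10,12,13,14,15}  [accepting]
final: {1,2,3,4,8,9,10,12,13,14,15}; accept 1 in set

Answer: ACCEPT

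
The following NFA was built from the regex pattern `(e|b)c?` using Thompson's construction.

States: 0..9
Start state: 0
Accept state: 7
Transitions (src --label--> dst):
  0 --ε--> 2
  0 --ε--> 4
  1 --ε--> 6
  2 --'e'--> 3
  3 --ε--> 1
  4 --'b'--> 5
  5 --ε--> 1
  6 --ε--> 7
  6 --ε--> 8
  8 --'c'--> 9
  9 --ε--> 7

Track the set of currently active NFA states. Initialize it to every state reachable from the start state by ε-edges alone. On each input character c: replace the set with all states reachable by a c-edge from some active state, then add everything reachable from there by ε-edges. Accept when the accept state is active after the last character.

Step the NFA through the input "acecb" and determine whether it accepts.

S₀ = ε-closure({0}) = {0,2,4}
'a' @ 1: {}  — no active states
rest 'cecb' ignored (set empty)
final: {}; accept 7 not in set

Answer: REJECT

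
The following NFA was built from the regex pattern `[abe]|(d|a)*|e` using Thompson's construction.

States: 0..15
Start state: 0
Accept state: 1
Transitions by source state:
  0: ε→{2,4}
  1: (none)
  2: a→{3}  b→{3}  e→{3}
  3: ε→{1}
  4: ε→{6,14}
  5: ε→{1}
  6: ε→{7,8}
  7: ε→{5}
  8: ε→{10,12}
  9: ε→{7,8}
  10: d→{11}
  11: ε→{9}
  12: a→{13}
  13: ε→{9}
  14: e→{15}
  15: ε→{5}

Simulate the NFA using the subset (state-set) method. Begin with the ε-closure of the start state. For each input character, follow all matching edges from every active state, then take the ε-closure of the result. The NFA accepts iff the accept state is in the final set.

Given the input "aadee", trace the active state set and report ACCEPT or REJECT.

start: ε-closure({0}) = {0,1,2,4,5,6,7,8,10,12,14}
'a' @ 1: {1,3,5,7,8,9,10,12,13}  (accept∈set)
'a' @ 2: {1,5,7,8,9,10,12,13}  (accept∈set)
'd' @ 3: {1,5,7,8,9,10,11,12}  (accept∈set)
'e' @ 4: {}  — no active states
rest 'e' ignored (set empty)
after full input: {}  (accept=1 not in)

Answer: REJECT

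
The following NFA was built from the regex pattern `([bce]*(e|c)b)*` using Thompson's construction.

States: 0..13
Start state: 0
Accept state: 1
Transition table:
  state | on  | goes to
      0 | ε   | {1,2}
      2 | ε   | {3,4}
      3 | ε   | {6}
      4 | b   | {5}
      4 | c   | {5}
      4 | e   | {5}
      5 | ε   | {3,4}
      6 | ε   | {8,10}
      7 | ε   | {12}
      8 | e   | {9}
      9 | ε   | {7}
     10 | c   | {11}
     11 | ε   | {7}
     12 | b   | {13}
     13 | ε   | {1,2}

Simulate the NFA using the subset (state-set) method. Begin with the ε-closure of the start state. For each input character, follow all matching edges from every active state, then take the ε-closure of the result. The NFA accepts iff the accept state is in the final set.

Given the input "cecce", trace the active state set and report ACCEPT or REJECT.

Answer: REJECT

Steps:
initial (ε-close {0}): {0,1,2,3,4,6,8,10}
'c' @ 1: {3,4,5,6,7,8,10,11,12}
'e' @ 2: {3,4,5,6,7,8,9,10,12}
'c' @ 3: {3,4,5,6,7,8,10,11,12}
'c' @ 4: {3,4,5,6,7,8,10,11,12}
'e' @ 5: {3,4,5,6,7,8,9,10,12}
end set {3,4,5,6,7,8,9,10,12} — state 1 not in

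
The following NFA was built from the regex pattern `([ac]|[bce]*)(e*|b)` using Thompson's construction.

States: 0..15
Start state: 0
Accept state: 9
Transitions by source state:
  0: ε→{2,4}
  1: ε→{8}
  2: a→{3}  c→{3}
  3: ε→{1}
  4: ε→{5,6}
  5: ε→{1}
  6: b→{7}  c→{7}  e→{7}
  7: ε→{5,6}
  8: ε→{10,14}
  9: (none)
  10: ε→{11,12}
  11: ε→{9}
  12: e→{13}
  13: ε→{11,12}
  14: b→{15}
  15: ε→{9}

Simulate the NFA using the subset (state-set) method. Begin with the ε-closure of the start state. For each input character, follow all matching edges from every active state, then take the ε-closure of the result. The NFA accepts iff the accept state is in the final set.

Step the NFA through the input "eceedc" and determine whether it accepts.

S₀ = ε-closure({0}) = {0,1,2,4,5,6,8,9,10,11,12,14}
'e' @ 1: {1,5,6,7,8,9,10,11,12,13,14}  ✓accept
'c' @ 2: {1,5,6,7,8,9,10,11,12,14}  ✓accept
'e' @ 3: {1,5,6,7,8,9,10,11,12,13,14}  ✓accept
'e' @ 4: {1,5,6,7,8,9,10,11,12,13,14}  ✓accept
'd' @ 5: {}  — state set empty
rest 'c' ignored (set empty)
after full input: {}  (accept=9 not in)

Answer: REJECT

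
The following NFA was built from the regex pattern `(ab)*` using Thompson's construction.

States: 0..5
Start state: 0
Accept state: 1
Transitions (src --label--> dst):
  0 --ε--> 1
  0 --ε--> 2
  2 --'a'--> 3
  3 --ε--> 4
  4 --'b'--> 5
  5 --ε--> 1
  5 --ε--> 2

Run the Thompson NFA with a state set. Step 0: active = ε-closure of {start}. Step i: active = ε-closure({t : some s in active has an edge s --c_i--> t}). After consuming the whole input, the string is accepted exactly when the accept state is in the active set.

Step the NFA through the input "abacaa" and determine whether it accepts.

Answer: REJECT

Trace:
S₀ = ε-closure({0}) = {0,1,2}
'a' @ 1: {3,4}
'b' @ 2: {1,2,5}  ✓accept
'a' @ 3: {3,4}
'c' @ 4: {}  — state set empty
rest 'aa' ignored (set empty)
final: {}; accept 1 not in set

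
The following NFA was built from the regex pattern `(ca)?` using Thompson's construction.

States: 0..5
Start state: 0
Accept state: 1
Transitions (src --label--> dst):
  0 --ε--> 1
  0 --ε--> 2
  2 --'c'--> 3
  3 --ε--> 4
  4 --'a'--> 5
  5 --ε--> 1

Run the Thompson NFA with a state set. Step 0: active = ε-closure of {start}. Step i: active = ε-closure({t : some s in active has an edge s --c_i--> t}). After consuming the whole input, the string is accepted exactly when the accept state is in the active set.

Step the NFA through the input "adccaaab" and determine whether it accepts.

Answer: REJECT

Derivation:
S₀ = ε-closure({0}) = {0,1,2}
'a' @ 1: {}  — dead — no transitions
rest 'dccaaab' ignored (set empty)
after full input: {}  (accept=1 not in)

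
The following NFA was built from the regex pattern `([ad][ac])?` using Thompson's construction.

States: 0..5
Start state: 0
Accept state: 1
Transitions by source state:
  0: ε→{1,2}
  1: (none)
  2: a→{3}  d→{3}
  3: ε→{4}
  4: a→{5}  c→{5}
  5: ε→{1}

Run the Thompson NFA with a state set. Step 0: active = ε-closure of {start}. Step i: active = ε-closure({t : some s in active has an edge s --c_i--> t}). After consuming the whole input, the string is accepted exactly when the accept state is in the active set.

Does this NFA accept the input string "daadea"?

Answer: REJECT

Trace:
initial (ε-close {0}): {0,1,2}
'd' @ 1: {3,4}
'a' @ 2: {1,5}  (accept∈set)
'a' @ 3: {}  — no active states
rest 'dea' ignored (set empty)
after full input: {}  (accept=1 not in)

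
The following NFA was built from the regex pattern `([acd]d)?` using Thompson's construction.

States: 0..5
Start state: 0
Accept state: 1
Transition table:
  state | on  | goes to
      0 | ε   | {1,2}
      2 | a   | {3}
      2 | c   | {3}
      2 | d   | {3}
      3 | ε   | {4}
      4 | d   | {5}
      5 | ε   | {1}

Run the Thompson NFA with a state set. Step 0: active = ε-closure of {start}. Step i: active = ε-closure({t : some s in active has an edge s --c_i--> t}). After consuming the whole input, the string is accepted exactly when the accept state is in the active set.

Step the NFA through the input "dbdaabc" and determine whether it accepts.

start: ε-closure({0}) = {0,1,2}
'd' @ 1: {3,4}
'b' @ 2: {}  — dead — no transitions
rest 'daabc' ignored (set empty)
final: {}; accept 1 not in set

Answer: REJECT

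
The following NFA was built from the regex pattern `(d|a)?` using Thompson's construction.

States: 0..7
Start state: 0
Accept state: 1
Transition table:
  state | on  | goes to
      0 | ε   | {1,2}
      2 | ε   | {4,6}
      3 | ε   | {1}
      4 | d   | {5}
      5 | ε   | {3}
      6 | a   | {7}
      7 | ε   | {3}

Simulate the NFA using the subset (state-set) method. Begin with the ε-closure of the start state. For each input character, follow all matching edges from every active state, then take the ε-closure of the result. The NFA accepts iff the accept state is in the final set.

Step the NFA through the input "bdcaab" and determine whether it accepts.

S₀ = ε-closure({0}) = {0,1,2,4,6}
'b' @ 1: {}  — no active states
rest 'dcaab' ignored (set empty)
final: {}; accept 1 not in set

Answer: REJECT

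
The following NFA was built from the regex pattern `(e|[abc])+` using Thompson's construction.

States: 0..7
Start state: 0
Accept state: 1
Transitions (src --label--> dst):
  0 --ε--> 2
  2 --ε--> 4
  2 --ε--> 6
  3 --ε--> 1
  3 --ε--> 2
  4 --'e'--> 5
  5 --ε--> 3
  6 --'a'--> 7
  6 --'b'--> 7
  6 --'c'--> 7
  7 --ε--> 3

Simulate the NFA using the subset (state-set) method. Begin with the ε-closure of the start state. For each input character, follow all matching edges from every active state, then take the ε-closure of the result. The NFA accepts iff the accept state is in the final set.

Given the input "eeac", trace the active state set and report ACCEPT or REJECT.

Answer: ACCEPT

Trace:
initial (ε-close {0}): {0,2,4,6}
'e' @ 1: {1,2,3,4,5,6}  (accept∈set)
'e' @ 2: {1,2,3,4,5,6}  (accept∈set)
'a' @ 3: {1,2,3,4,6,7}  (accept∈set)
'c' @ 4: {1,2,3,4,6,7}  (accept∈set)
final: {1,2,3,4,6,7}; accept 1 in set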